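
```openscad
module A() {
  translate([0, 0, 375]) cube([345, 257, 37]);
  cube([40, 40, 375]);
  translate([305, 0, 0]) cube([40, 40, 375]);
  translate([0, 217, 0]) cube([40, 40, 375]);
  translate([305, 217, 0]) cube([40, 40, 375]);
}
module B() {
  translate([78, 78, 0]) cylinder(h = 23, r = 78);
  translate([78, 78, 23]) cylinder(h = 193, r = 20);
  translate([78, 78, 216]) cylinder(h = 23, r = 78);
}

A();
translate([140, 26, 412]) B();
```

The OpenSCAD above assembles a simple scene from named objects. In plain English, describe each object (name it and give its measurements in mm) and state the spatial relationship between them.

A is a simple wooden stool: a rectangular seat 345 mm (x) by 257 mm (y), 37 mm thick, top face at z = 412 mm, on four square legs, each 40×40 mm in cross-section. The legs rest on z = 0, each flush with a corner of the seat.

B is a spool: two coaxial disc flanges of radius 78 mm and thickness 23 mm, joined by a core cylinder of radius 20 mm and height 193 mm. The lower flange rests on z = 0 and the three cylinders share a vertical axis.

The spool is on top of the stool.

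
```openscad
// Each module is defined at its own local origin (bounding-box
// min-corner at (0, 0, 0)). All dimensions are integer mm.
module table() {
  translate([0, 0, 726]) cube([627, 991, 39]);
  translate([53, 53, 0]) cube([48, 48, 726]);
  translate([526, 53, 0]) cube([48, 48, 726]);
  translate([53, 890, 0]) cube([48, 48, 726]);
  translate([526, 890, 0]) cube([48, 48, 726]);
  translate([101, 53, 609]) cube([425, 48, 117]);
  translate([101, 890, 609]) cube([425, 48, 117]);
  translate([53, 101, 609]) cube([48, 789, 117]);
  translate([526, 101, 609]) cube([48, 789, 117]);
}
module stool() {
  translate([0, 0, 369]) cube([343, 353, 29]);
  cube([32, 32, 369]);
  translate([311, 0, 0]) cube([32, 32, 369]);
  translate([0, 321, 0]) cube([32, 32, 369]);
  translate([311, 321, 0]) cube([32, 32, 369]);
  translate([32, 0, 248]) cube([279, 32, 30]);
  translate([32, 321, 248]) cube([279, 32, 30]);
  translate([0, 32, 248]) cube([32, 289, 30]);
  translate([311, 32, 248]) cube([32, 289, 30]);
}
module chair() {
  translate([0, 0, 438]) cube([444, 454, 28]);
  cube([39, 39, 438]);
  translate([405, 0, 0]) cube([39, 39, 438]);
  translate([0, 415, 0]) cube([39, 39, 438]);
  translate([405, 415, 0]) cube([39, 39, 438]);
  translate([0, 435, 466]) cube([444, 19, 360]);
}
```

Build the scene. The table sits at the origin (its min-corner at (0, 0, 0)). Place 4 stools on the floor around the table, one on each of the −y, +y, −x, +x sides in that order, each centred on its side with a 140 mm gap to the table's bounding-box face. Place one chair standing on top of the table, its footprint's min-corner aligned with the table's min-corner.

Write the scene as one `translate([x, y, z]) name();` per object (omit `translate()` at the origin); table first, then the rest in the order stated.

table();
translate([142, -493, 0]) stool();
translate([142, 1131, 0]) stool();
translate([-483, 319, 0]) stool();
translate([767, 319, 0]) stool();
translate([0, 0, 765]) chair();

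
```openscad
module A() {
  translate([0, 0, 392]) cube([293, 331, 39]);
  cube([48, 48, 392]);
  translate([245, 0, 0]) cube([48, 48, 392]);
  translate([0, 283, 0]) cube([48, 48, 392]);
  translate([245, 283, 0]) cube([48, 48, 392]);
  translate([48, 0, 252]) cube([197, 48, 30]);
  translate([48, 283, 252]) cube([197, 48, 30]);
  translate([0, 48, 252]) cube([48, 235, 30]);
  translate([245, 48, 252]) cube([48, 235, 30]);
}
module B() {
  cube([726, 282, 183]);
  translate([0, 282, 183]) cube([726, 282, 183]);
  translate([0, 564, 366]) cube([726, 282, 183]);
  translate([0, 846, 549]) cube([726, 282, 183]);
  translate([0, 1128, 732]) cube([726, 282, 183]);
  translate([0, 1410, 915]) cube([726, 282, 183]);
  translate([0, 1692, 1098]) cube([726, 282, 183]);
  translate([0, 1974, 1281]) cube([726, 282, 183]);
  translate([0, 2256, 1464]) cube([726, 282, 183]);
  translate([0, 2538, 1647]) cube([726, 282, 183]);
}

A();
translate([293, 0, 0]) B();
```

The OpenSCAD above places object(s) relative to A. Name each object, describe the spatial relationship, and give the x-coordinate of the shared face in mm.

The stool's +x face and the staircase's −x face are both at x = 293 mm.

A is a stool. B is a staircase. The staircase is against the stool's +x side, with their −y faces flush. The x-coordinate of the shared face is 293 mm.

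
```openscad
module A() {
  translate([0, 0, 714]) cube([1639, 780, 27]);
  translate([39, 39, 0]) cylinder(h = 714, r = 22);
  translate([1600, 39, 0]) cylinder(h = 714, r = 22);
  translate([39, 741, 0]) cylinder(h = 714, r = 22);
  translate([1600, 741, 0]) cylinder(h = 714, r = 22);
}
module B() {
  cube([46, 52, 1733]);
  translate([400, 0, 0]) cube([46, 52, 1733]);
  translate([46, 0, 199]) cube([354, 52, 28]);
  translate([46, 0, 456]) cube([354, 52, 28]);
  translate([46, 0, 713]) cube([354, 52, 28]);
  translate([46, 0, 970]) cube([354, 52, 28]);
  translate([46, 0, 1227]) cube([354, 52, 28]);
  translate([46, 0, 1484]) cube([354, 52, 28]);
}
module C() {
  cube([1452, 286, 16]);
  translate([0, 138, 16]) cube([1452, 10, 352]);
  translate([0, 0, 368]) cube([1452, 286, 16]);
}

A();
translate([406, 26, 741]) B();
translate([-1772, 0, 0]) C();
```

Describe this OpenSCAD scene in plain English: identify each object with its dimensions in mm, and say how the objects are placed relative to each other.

A is a rectangular dining table. The top is 1639×780×27 mm with its upper surface at z = 741 mm. It stands on four round legs of 44 mm diameter, each leg's bounding box inset 17 mm from the nearest pair of top edges, running from the floor to the underside of the top.

B is a straight ladder. Two 46×52 mm vertical rails, 1733 mm tall, stand 446 mm apart (outside-to-outside) with their front faces coplanar on the −y side. 6 rungs, each 52 mm deep and 28 mm tall, span between the inner faces of the rails, front faces flush with the rails. The lowest rung's underside is at z = 199 mm and rungs are spaced 257 mm apart (underside to underside).

C is an I-beam lying along x, 1452 mm long. Overall section height 384 mm. Two flanges 286 mm wide (y) and 16 mm thick, one on the floor and one at the top; a web 10 mm thick runs between them, centred on the flange width.

The ladder is on top of the table. The I-beam is on the floor beside the table on its −x side.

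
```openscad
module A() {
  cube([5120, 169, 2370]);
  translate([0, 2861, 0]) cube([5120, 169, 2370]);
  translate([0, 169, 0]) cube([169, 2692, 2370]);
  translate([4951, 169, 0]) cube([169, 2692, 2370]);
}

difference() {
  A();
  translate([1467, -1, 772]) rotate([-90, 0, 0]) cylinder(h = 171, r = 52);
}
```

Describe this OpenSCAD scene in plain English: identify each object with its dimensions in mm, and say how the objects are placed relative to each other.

A is a box-shaped house frame (walls only): outside footprint 5120×3030 mm, wall height 2370 mm, wall thickness 169 mm. The two y-facing walls run the full x-width; the two x-facing walls fit between the inner faces of the y-facing walls.

The house frame has a circular hole of radius 52 mm through its front wall, centred at (x = 1467, z = 772).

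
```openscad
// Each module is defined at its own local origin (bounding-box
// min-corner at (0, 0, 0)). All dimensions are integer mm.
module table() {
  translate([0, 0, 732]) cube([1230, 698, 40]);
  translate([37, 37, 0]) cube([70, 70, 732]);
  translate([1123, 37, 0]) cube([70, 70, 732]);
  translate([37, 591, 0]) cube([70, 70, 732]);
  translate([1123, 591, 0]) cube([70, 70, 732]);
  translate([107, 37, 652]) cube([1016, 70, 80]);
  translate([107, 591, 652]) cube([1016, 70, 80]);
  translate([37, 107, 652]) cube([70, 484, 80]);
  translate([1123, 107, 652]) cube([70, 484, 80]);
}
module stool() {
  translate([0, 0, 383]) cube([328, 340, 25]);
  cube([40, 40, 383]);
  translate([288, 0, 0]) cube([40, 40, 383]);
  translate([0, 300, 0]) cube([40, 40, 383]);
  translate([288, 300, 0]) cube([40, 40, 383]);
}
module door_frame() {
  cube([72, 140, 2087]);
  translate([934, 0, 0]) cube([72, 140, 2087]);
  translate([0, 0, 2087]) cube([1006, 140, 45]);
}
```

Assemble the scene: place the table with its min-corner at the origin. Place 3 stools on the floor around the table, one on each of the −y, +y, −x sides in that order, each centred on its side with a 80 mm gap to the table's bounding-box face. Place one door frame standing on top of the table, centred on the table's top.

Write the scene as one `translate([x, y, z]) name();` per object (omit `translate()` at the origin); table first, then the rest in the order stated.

table();
translate([451, -420, 0]) stool();
translate([451, 778, 0]) stool();
translate([-408, 179, 0]) stool();
translate([112, 279, 772]) door_frame();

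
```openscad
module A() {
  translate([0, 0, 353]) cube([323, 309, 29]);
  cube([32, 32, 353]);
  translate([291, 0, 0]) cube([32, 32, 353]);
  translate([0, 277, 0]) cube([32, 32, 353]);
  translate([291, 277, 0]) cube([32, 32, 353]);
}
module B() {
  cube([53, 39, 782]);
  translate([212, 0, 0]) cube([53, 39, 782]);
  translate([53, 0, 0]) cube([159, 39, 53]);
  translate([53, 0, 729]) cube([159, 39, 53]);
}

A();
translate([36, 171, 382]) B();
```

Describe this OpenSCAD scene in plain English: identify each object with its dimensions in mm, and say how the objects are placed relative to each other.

A is a simple wooden stool: a rectangular seat 323 mm (x) by 309 mm (y), 29 mm thick, top face at z = 382 mm, on four square legs, each 32×32 mm in cross-section. The legs rest on z = 0, each flush with a corner of the seat.

B is a rectangular picture frame lying in the x–z plane (depth along y). The opening is 159 mm wide (x) by 676 mm tall (z), surrounded by a border 53 mm wide on all four sides. The frame is 39 mm deep and is made of two full-height vertical stiles with two horizontal rails fitted between them.

The picture frame is on top of the stool.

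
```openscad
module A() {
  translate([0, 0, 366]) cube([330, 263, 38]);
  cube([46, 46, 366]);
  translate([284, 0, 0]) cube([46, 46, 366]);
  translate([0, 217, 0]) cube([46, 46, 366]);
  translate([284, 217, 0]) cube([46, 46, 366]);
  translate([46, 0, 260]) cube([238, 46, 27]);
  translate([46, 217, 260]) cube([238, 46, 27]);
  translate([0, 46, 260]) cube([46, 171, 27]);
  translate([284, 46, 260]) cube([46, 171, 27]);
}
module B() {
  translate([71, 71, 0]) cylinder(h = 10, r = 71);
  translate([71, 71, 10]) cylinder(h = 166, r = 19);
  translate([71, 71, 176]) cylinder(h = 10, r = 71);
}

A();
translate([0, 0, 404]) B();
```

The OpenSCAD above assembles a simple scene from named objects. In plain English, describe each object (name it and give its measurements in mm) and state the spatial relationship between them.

A is a four-legged stool. The seat is 330×263 mm, 38 mm thick, top at z = 404 mm. It stands on four square legs, each 46×46 mm in cross-section, from z = 0 to the seat underside, each flush with a corner of the seat. Four stretchers, 46 mm wide and 27 mm tall, connect adjacent legs with their undersides at z = 260 mm, each running between the inner faces of the legs it joins and aligned with the legs' outer faces on the other axis.

B is a spool: two coaxial disc flanges of radius 71 mm and thickness 10 mm, joined by a core cylinder of radius 19 mm and height 166 mm. The lower flange rests on z = 0 and the three cylinders share a vertical axis.

The spool is on top of the stool.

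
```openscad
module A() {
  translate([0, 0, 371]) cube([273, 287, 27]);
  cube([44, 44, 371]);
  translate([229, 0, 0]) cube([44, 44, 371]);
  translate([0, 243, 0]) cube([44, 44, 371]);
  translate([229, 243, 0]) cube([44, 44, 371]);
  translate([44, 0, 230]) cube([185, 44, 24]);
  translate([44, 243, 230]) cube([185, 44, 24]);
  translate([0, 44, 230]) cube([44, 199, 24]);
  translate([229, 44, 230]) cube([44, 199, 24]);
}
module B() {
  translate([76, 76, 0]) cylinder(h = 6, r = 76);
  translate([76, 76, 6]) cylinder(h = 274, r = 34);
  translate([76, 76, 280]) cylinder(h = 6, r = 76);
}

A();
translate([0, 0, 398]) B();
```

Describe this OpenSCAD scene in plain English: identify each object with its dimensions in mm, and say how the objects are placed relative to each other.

A is a simple wooden stool: a rectangular seat 273 mm (x) by 287 mm (y), 27 mm thick, top face at z = 398 mm, on four square legs, each 44×44 mm in cross-section. The legs rest on z = 0, each flush with a corner of the seat. Four stretchers, 44 mm wide and 24 mm tall, connect adjacent legs with their undersides at z = 230 mm, each running between the inner faces of the legs it joins and aligned with the legs' outer faces on the other axis.

B is a spool: two coaxial disc flanges of radius 76 mm and thickness 6 mm, joined by a core cylinder of radius 34 mm and height 274 mm. The lower flange rests on z = 0 and the three cylinders share a vertical axis.

The spool is on top of the stool.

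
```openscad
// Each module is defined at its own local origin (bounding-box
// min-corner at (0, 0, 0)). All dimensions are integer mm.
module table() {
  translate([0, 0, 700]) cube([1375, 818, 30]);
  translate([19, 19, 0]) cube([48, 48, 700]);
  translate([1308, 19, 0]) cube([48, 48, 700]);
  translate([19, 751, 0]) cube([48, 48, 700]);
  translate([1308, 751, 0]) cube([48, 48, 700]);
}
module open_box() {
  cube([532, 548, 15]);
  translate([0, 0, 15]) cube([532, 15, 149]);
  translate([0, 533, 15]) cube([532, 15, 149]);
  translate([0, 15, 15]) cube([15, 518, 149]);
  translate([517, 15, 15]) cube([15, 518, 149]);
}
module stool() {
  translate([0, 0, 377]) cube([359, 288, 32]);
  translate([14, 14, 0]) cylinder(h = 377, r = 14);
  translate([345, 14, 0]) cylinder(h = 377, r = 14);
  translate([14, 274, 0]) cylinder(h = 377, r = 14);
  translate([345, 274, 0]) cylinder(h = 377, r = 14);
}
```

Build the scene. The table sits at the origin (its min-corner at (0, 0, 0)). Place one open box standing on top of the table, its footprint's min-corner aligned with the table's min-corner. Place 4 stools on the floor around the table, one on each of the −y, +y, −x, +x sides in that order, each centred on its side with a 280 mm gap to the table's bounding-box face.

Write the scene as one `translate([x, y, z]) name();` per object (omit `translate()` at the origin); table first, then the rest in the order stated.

table();
translate([0, 0, 730]) open_box();
translate([508, -568, 0]) stool();
translate([508, 1098, 0]) stool();
translate([-639, 265, 0]) stool();
translate([1655, 265, 0]) stool();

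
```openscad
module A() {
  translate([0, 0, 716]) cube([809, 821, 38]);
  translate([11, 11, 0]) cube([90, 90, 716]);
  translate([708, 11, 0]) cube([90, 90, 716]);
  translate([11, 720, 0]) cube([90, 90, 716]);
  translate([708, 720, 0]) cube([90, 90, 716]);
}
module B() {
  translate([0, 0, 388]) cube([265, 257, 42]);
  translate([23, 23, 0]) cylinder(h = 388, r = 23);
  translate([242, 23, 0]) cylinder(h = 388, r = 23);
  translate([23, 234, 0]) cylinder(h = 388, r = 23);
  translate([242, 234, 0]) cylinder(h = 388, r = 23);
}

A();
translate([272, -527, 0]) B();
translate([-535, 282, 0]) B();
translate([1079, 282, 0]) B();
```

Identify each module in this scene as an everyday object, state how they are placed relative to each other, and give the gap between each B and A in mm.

A is a table. B is a stool. Three stools sit around the table at the −y, −x, +x sides. The gap between each stool and the table is 270 mm.

Each stool's nearest face is 270 mm from the table's bounding box.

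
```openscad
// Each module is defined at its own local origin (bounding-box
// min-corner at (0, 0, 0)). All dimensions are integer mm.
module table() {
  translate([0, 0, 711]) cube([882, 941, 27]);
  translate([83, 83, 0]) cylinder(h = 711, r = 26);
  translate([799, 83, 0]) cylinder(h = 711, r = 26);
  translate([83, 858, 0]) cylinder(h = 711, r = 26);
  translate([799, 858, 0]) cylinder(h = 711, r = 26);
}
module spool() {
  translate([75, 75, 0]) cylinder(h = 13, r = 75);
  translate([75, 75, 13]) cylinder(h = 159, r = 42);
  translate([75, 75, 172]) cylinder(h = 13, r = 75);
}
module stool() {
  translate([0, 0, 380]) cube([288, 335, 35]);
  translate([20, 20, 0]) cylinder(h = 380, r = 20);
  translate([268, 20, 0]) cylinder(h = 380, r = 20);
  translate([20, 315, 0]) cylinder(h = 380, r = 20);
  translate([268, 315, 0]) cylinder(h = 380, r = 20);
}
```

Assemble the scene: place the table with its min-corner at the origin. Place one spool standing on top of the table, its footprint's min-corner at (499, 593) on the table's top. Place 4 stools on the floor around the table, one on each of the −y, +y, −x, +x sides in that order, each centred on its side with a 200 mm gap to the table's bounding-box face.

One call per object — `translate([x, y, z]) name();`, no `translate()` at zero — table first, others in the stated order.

table();
translate([499, 593, 738]) spool();
translate([297, -535, 0]) stool();
translate([297, 1141, 0]) stool();
translate([-488, 303, 0]) stool();
translate([1082, 303, 0]) stool();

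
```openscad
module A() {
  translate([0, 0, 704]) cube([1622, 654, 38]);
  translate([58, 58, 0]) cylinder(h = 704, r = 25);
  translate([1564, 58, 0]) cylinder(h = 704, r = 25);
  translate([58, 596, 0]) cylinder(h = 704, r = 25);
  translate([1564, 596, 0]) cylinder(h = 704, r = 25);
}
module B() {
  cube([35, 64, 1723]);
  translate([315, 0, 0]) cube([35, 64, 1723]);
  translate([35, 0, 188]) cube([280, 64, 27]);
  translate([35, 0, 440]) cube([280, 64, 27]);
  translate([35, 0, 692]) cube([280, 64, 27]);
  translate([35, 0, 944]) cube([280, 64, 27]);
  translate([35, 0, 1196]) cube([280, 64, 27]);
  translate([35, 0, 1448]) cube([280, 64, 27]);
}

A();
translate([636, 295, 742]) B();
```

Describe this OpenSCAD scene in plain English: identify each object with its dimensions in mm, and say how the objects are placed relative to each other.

A is a rectangular dining table. The top is 1622×654×38 mm with its upper surface at z = 742 mm. It stands on four round legs of 50 mm diameter, each leg's bounding box inset 33 mm from the nearest pair of top edges, running from the floor to the underside of the top.

B is a straight ladder. Two 35×64 mm vertical rails, 1723 mm tall, stand 350 mm apart (outside-to-outside) with their front faces coplanar on the −y side. 6 rungs, each 64 mm deep and 27 mm tall, span between the inner faces of the rails, front faces flush with the rails. The lowest rung's underside is at z = 188 mm and rungs are spaced 252 mm apart (underside to underside).

The ladder is on top of the table, centred.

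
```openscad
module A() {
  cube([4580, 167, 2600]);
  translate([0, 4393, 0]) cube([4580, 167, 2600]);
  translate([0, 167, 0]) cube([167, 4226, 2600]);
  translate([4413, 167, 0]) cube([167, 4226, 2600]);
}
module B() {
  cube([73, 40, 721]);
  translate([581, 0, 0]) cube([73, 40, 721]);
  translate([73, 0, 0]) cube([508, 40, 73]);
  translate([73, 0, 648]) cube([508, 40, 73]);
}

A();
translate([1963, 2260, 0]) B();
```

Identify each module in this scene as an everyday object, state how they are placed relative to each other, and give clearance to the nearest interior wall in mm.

Clearances: x = 1796, y = 2093; minimum 1796 mm.

A is a house frame. B is a picture frame. The picture frame sits inside the house frame, centred. The clearance to the nearest interior wall is 1796 mm.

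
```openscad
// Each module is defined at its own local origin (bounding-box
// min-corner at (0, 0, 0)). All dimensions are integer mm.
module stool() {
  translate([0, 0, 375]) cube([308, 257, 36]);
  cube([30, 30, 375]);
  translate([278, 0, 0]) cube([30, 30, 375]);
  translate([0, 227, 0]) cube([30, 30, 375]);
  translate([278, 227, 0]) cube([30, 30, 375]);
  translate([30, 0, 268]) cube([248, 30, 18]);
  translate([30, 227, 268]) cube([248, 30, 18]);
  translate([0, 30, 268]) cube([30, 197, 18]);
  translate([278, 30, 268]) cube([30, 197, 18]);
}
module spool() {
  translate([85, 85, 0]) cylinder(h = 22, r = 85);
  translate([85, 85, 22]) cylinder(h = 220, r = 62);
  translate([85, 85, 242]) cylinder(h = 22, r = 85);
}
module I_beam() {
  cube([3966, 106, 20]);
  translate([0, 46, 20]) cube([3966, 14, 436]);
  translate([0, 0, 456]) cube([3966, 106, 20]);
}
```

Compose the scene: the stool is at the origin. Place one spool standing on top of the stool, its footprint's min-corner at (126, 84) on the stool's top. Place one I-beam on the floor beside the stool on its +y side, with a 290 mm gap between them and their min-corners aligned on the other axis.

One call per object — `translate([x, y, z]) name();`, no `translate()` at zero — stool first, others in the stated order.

stool();
translate([126, 84, 411]) spool();
translate([0, 547, 0]) I_beam();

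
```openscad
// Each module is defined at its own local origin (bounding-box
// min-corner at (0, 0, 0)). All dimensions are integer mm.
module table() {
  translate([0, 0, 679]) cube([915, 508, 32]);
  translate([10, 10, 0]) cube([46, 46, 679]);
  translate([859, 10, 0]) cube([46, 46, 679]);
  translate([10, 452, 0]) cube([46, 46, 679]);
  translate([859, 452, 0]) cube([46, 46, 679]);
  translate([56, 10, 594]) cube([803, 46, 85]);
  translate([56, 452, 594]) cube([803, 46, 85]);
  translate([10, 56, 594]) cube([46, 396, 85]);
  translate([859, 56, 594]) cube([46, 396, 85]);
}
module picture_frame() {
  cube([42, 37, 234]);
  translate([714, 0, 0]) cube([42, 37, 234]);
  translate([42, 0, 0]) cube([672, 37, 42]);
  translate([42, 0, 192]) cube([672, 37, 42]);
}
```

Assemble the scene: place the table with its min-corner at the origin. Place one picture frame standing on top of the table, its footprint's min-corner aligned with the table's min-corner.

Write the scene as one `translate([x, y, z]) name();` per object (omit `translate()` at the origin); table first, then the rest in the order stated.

table();
translate([0, 0, 711]) picture_frame();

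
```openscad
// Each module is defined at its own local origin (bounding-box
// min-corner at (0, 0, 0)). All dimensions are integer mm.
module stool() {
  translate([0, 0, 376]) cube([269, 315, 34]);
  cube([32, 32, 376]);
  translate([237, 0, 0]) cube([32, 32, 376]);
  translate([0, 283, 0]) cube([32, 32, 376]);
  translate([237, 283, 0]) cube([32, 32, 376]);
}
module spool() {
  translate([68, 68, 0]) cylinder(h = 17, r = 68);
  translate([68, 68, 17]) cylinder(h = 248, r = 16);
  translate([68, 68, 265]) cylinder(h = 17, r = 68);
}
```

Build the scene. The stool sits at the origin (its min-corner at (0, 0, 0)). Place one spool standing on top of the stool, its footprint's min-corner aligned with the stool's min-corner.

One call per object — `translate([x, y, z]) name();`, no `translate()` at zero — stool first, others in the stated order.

stool();
translate([0, 0, 410]) spool();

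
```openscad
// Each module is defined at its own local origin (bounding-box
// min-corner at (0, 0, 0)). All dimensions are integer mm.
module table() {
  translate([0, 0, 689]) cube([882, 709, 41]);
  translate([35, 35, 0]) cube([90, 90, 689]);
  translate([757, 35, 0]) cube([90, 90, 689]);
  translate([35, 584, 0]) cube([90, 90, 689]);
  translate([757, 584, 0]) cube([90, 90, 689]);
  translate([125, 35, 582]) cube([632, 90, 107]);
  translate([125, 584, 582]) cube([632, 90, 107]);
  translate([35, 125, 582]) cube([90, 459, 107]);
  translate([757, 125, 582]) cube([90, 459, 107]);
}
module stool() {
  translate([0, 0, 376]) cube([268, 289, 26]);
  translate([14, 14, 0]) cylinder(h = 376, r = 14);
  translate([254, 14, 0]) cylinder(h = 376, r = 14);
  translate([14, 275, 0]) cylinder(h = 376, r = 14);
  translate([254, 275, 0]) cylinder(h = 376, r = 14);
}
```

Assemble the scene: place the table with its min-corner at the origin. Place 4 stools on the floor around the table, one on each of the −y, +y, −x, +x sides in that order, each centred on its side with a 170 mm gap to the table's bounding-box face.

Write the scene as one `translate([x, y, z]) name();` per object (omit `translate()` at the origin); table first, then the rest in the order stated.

table();
translate([307, -459, 0]) stool();
translate([307, 879, 0]) stool();
translate([-438, 210, 0]) stool();
translate([1052, 210, 0]) stool();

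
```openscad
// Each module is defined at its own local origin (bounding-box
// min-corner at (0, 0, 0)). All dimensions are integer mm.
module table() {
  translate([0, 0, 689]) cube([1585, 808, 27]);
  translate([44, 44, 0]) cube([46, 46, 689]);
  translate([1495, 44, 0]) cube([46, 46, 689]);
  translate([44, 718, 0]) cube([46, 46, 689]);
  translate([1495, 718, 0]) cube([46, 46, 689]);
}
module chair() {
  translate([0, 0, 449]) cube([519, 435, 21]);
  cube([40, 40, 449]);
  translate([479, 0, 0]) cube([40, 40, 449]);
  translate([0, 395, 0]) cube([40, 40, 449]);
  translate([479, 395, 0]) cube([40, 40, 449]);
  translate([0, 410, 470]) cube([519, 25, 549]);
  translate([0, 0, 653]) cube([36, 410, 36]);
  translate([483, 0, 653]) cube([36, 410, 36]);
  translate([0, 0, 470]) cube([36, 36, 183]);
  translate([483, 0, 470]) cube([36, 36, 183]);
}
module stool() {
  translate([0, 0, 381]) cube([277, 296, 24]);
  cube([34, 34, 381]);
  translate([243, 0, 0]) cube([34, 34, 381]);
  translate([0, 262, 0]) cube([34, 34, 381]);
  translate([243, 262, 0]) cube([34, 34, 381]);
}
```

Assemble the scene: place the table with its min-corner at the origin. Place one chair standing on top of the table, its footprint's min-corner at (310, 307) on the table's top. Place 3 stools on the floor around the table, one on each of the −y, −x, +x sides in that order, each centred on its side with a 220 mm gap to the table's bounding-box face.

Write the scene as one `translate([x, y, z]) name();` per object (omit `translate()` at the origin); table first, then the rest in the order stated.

table();
translate([310, 307, 716]) chair();
translate([654, -516, 0]) stool();
translate([-497, 256, 0]) stool();
translate([1805, 256, 0]) stool();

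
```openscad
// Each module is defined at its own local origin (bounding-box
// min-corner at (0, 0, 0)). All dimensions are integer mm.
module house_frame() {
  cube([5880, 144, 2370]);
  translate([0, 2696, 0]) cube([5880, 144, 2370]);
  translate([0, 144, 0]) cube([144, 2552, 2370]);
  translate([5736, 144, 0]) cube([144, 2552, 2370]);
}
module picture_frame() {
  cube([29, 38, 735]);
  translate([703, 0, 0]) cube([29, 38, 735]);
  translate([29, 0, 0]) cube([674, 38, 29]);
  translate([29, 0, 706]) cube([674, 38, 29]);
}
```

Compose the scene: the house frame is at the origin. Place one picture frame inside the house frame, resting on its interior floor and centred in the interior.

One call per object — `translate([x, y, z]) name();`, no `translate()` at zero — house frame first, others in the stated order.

house_frame();
translate([2574, 1401, 0]) picture_frame();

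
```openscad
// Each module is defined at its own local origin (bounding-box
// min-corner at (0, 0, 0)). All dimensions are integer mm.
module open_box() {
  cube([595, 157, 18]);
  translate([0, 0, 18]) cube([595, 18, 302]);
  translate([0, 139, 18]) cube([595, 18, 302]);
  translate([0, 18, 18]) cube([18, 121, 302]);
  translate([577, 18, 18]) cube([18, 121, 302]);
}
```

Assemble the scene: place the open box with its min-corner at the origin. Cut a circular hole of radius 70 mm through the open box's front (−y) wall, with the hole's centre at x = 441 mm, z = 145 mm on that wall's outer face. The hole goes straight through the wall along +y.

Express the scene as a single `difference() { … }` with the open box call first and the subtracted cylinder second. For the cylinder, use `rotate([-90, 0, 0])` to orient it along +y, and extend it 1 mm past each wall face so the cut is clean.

difference() {
  open_box();
  translate([441, -1, 145]) rotate([-90, 0, 0]) cylinder(h = 20, r = 70);
}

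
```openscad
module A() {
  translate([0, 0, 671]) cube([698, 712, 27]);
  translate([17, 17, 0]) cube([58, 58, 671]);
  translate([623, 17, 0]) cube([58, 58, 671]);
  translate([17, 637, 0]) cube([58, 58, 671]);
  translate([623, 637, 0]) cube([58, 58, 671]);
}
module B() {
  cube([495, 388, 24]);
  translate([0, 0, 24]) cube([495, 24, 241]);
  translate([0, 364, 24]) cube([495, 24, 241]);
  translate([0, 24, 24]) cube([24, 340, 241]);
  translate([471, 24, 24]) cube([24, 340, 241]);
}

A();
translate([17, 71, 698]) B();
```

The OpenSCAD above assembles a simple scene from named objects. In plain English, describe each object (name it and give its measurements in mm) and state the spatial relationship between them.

A is a table with a 698×712 mm rectangular top, 27 mm thick, top surface at z = 698 mm, supported by four 58×58 mm square legs, each inset 17 mm from the nearest pair of top edges, running from the floor.

B is an open storage box with external size 495×388×265 mm and wall thickness 24 mm (the base is also 24 mm thick). The base covers the whole footprint; the four walls stand on the base, with the y-facing walls full-width and the x-facing walls fitting between their inner faces.

The open box is on top of the table.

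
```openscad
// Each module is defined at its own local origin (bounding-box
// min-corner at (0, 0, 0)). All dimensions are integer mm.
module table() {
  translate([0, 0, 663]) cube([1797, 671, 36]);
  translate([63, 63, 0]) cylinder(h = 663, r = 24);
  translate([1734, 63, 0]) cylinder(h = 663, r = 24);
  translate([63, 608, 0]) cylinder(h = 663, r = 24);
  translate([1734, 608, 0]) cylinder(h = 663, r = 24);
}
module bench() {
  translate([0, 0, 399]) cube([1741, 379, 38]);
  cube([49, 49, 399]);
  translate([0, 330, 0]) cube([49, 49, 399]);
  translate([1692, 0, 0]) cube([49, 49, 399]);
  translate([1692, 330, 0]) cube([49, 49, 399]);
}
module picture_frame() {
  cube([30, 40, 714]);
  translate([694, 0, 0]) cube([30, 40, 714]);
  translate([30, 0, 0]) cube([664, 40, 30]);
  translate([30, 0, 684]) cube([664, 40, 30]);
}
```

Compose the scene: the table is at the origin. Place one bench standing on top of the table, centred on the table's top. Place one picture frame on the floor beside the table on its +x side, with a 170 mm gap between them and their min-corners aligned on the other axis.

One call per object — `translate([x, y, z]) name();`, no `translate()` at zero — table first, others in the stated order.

table();
translate([28, 146, 699]) bench();
translate([1967, 0, 0]) picture_frame();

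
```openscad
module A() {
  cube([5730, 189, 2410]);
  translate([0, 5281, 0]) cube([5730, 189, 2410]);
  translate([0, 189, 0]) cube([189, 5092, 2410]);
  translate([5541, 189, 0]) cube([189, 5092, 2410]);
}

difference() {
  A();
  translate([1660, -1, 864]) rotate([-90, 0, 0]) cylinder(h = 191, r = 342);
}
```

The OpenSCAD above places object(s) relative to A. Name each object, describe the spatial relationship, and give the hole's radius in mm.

The subtracted cylinder has r = 342 mm.

A is a house frame. The house frame has a circular hole through its front wall. The hole's radius is 342 mm.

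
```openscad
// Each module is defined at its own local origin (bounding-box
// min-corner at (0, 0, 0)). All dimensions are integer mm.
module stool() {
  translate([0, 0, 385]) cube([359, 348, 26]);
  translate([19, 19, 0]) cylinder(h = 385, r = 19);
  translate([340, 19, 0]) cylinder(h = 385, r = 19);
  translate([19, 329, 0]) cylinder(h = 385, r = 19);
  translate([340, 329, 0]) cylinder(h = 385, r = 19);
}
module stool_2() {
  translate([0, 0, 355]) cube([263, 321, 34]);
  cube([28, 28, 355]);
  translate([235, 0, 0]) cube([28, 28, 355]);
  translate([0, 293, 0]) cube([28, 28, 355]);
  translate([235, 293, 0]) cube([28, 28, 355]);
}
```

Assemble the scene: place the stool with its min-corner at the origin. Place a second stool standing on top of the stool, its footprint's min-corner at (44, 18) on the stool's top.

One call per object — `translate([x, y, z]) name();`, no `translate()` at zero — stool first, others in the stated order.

stool();
translate([44, 18, 411]) stool_2();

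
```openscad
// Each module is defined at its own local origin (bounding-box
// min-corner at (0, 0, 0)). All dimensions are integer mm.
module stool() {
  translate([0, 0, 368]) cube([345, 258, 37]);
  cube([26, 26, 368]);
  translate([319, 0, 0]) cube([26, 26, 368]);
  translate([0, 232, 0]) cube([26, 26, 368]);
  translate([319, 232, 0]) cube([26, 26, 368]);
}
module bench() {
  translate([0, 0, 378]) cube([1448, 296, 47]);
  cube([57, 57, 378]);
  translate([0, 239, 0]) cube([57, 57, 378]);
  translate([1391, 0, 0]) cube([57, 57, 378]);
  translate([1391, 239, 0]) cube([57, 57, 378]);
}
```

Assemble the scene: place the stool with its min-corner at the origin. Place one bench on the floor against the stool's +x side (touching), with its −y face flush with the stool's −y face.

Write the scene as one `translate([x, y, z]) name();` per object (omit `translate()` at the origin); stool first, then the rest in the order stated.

stool();
translate([345, 0, 0]) bench();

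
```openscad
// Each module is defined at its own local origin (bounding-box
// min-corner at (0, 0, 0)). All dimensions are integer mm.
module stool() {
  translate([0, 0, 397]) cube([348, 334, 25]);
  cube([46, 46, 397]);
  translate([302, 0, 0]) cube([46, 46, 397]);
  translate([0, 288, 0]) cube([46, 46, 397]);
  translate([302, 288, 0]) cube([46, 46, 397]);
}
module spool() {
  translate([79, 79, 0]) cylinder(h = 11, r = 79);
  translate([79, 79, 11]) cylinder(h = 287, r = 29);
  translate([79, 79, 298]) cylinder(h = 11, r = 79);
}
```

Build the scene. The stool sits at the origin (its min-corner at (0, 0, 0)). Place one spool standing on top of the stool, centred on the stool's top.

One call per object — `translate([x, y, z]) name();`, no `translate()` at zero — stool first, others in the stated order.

stool();
translate([95, 88, 422]) spool();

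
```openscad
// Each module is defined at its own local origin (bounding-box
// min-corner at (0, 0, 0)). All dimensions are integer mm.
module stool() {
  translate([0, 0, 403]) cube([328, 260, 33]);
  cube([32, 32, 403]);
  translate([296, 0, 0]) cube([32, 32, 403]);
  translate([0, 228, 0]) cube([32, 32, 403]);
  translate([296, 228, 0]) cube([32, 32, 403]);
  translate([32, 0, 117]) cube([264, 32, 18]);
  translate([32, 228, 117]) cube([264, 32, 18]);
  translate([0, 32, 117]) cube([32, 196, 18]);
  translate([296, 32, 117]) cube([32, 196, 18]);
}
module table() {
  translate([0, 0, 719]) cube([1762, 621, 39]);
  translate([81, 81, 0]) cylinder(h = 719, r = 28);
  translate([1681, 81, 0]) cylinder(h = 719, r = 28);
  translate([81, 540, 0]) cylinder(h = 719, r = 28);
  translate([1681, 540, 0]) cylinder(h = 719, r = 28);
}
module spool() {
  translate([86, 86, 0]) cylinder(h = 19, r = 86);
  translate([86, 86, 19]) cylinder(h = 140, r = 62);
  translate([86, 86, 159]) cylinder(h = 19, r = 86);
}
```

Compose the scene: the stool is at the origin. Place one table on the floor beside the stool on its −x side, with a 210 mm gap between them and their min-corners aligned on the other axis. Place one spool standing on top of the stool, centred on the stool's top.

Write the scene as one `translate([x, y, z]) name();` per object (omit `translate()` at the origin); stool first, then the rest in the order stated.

stool();
translate([-1972, 0, 0]) table();
translate([78, 44, 436]) spool();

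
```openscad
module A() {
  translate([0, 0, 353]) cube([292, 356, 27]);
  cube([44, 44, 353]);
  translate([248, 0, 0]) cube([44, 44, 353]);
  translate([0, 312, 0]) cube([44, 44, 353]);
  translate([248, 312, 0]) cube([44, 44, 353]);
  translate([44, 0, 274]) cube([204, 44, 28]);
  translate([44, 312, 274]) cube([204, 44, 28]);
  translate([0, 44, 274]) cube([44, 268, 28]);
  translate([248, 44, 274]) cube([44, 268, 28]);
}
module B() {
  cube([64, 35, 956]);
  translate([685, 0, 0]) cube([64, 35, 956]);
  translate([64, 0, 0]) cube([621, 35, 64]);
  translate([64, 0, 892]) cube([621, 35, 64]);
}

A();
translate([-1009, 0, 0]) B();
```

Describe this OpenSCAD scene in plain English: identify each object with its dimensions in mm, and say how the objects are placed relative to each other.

A is a four-legged stool. The seat is 292×356 mm, 27 mm thick, top at z = 380 mm. It stands on four square legs, each 44×44 mm in cross-section, from z = 0 to the seat underside, each flush with a corner of the seat. Four stretchers, 44 mm wide and 28 mm tall, connect adjacent legs with their undersides at z = 274 mm, each running between the inner faces of the legs it joins and aligned with the legs' outer faces on the other axis.

B is a picture frame with a 621×828 mm rectangular opening (x by z) and a uniform 64 mm border on every side. Frame depth is 35 mm along y. It is built from two vertical stiles running the full outside height and two horizontal rails spanning the gap between the stiles.

The picture frame is on the floor beside the stool on its −x side.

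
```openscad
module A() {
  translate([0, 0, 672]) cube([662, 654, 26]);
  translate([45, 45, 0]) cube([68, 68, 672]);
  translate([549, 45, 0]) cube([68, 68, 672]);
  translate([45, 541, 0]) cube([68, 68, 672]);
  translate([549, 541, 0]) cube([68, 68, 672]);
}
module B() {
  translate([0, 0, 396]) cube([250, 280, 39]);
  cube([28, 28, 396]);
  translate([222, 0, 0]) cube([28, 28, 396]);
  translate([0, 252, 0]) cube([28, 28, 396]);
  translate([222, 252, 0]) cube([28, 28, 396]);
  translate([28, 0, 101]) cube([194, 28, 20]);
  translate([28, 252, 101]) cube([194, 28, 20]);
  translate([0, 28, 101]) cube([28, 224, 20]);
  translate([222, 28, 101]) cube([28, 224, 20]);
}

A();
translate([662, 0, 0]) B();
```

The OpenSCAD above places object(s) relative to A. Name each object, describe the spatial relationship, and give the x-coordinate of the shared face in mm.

The table's +x face and the stool's −x face are both at x = 662 mm.

A is a table. B is a stool. The stool is against the table's +x side, with their −y faces flush. The x-coordinate of the shared face is 662 mm.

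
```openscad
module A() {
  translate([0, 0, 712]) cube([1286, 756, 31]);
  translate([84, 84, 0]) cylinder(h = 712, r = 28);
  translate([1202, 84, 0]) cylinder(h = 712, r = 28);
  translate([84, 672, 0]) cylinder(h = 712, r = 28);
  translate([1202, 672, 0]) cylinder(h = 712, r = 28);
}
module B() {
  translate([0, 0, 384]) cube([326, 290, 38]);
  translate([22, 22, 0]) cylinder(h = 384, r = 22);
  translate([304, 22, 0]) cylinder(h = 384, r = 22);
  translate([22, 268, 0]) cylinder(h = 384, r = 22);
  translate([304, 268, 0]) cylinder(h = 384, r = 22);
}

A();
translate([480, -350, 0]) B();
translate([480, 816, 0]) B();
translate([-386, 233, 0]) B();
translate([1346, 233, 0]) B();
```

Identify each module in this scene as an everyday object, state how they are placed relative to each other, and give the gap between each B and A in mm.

A is a table. B is a stool. Four stools sit around the table at the −y, +y, −x, +x sides. The gap between each stool and the table is 60 mm.

Each stool's nearest face is 60 mm from the table's bounding box.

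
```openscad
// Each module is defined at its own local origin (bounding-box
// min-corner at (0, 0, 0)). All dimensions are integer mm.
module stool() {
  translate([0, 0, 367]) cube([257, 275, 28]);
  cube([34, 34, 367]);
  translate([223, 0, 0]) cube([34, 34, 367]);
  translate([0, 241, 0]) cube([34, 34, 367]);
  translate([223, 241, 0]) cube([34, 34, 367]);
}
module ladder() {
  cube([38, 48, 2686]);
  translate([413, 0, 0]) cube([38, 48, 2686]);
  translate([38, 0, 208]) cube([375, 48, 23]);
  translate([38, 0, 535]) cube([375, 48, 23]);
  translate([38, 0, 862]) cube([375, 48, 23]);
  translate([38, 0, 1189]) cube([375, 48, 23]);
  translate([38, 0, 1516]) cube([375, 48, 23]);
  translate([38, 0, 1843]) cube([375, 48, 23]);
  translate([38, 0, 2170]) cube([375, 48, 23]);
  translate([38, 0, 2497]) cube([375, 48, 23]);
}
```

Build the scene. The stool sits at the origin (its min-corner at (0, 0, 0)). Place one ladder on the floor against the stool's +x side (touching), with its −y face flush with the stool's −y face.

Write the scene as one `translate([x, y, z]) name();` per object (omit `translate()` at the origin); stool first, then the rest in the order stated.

stool();
translate([257, 0, 0]) ladder();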